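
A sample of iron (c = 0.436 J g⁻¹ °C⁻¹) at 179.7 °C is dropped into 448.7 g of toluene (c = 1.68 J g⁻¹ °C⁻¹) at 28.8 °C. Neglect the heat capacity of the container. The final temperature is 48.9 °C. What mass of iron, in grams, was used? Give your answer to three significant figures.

q_gained = (448.7 × 1.68) × (48.9 − 28.8) = 15150 J
q_lost = m × 0.436 × (179.7 − 48.9) = 57.0288 m
m = 15150 / 57.0288 = 266 g

m = 266 g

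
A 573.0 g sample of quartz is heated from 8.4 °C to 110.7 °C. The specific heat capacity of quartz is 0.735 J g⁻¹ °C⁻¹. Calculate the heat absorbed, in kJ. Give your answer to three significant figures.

q = m c ΔT = 573.0 × 0.735 × (110.7 − 8.4)
q = 573.0 × 0.735 × 102.3 = 43080 J = 43.1 kJ

q = 43.1 kJ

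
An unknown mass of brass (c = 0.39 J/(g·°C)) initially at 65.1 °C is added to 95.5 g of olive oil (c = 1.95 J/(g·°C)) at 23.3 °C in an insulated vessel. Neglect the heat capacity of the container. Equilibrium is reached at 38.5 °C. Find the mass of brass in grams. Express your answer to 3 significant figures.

q_gained = (95.5 × 1.95) × (38.5 − 23.3) = 2831 J
q_lost = m × 0.39 × (65.1 − 38.5) = 10.374 m
m = 2831 / 10.374 = 273 g

m = 273 g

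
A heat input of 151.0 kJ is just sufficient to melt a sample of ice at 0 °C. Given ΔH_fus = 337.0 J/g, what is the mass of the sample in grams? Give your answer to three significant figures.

m = 448 g

m = q / ΔH_fus = 151000 J / 337.0 J/g = 448 g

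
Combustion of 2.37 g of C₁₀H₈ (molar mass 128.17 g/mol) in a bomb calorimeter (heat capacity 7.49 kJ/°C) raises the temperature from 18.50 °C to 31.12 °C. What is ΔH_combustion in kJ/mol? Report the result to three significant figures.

ΔT = 31.12 − 18.50 = 12.62 °C
q_cal = C_cal × ΔT = 7.49 × 12.62 = 94.5238 kJ
n = 2.37 / 128.17 = 0.01849 mol
q_rxn = −q_cal = -94.5238 kJ
ΔH = -94.5238 / 0.01849 = -5112 kJ/mol

ΔH = -5110 kJ/mol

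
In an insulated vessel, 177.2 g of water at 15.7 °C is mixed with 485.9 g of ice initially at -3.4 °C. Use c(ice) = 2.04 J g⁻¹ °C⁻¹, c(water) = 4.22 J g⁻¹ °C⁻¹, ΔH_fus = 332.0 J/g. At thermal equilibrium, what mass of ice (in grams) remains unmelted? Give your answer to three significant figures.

Heat to warm all ice to 0 °C: 485.9×2.04×3.4 = 3370.2 J
Heat released by water cooling to 0 °C: 177.2×4.22×15.7 = 11740 J
11740 J < 3370.2 + 485.9×332.0 = 164689.0 J, so not all ice melts; final T = 0 °C.
Heat left for melting: 11740 − 3370.2 = 8369.8 J
Mass melted = 8369.8 / 332.0 = 25.21 g
Ice remaining = 485.9 − 25.21 = 460.69 g

m_ice remaining = 461 g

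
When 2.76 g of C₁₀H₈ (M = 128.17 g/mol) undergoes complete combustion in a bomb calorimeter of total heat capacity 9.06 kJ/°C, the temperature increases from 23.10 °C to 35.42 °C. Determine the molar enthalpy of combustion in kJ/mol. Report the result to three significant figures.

ΔT = 35.42 − 23.10 = 12.32 °C
q_cal = C_cal × ΔT = 9.06 × 12.32 = 111.6192 kJ
n = 2.76 / 128.17 = 0.02153 mol
q_rxn = −q_cal = -111.6192 kJ
ΔH = -111.6192 / 0.02153 = -5184 kJ/mol

ΔH = -5180 kJ/mol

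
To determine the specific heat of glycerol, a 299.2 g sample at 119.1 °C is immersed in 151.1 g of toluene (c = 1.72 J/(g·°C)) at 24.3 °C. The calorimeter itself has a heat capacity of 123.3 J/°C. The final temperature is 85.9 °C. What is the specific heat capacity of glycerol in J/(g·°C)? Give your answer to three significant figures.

q_gained = (151.1 × 1.72 + 123.3) × (85.9 − 24.3) = 23600 J
q_lost = 299.2 × c × (119.1 − 85.9) = 9933.44 c
Set equal: c = 23600 / 9933.44 = 2.38 J/(g·°C)

c = 2.38 J/(g·°C)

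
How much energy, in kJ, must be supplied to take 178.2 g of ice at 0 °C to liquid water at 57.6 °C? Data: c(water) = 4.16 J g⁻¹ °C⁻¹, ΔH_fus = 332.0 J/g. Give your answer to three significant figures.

q1 (melt at 0 °C): 178.2 × 332.0 = 59162 J
q2 (heat water 0.0→57.6 °C): 178.2 × 4.16 × 57.6 = 42700 J
Total: 59162 + 42700 = 101862 J = 102 kJ

q = 102 kJ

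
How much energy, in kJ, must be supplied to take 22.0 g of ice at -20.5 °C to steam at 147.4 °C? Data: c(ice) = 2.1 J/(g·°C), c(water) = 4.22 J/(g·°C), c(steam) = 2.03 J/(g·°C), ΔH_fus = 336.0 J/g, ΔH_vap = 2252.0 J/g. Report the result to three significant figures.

q = 69.3 kJ

q1 (heat ice -20.5→0.0 °C): 22.0 × 2.1 × 20.5 = 947 J
q2 (melt at 0 °C): 22.0 × 336.0 = 7392 J
q3 (heat water 0.0→100.0 °C): 22.0 × 4.22 × 100.0 = 9284 J
q4 (vaporize at 100 °C): 22.0 × 2252.0 = 49544 J
q5 (heat steam 100.0→147.4 °C): 22.0 × 2.03 × 47.4 = 2117 J
Total: 947 + 7392 + 9284 + 49544 + 2117 = 69284 J = 69.3 kJ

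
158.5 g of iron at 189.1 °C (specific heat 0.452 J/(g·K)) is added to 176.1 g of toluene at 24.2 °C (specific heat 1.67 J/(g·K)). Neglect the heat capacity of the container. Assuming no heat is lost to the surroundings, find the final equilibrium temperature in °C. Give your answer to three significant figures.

T_f = 56.5 °C

Heat lost by iron = heat gained by toluene.
(158.5)(0.452)(189.1 − T) = (176.1)(1.67)(T − 24.2)
71.642 (189.1 − T) = 294.087 (T − 24.2)
13548 − 71.642 T = 294.087 T − 7116.9
20664.9 = 365.729 T
T = 56.50 °C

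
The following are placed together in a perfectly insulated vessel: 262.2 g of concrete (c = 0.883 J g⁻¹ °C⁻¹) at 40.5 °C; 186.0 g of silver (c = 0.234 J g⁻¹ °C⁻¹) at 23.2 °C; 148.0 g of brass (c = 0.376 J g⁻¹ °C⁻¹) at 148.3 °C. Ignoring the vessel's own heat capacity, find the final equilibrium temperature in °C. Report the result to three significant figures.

Σ mᵢcᵢ(T − Tᵢ) = 0  ⇒  T = Σ mᵢcᵢTᵢ / Σ mᵢcᵢ
Σ mᵢcᵢ = 262.2×0.883 + 186.0×0.234 + 148.0×0.376 = 330.6946
Σ mᵢcᵢTᵢ = 231.5226×40.5 + 43.524×23.2 + 55.648×148.3 = 18639
T = 18639 / 330.6946 = 56.36 °C

T_f = 56.4 °C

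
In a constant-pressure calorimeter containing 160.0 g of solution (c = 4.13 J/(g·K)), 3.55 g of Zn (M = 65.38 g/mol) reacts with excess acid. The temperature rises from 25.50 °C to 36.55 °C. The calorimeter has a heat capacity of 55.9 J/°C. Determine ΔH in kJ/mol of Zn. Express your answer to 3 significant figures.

ΔH = -146 kJ/mol

|ΔT| = |36.55 − 25.50| = 11.05 °C
|q_surr| = (160.0 × 4.13 + 55.9) × 11.05 = 716.7 × 11.05 = 7920 J
n(Zn) = 3.55 / 65.38 = 0.05430 mol
Temperature rose, so q_rxn = −|q_surr| = -7.920 kJ
ΔH = q_rxn / n = -145.9 kJ/mol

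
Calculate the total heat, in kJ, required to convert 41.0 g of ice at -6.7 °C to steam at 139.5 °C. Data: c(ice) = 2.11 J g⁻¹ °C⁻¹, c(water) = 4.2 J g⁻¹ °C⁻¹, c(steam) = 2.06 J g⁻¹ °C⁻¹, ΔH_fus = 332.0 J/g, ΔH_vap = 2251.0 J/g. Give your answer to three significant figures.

q = 127 kJ

q1 (heat ice -6.7→0.0 °C): 41.0 × 2.11 × 6.7 = 580 J
q2 (melt at 0 °C): 41.0 × 332.0 = 13612 J
q3 (heat water 0.0→100.0 °C): 41.0 × 4.2 × 100.0 = 17220 J
q4 (vaporize at 100 °C): 41.0 × 2251.0 = 92291 J
q5 (heat steam 100.0→139.5 °C): 41.0 × 2.06 × 39.5 = 3336 J
Total: 580 + 13612 + 17220 + 92291 + 3336 = 127039 J = 127 kJ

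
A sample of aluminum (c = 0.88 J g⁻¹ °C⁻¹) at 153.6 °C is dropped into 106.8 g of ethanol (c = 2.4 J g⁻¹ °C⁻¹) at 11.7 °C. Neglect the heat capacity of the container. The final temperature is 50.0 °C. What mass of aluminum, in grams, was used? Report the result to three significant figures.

m = 108 g

q_gained = (106.8 × 2.4) × (50.0 − 11.7) = 9817 J
q_lost = m × 0.88 × (153.6 − 50.0) = 91.168 m
m = 9817 / 91.168 = 108 g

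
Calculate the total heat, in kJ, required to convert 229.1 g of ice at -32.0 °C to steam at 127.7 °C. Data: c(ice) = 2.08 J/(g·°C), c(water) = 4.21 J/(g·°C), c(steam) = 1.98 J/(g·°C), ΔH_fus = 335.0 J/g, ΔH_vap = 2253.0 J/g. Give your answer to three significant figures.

q1 (heat ice -32.0→0.0 °C): 229.1 × 2.08 × 32.0 = 15249 J
q2 (melt at 0 °C): 229.1 × 335.0 = 76749 J
q3 (heat water 0.0→100.0 °C): 229.1 × 4.21 × 100.0 = 96451 J
q4 (vaporize at 100 °C): 229.1 × 2253.0 = 516162 J
q5 (heat steam 100.0→127.7 °C): 229.1 × 1.98 × 27.7 = 12565 J
Total: 15249 + 76749 + 96451 + 516162 + 12565 = 717176 J = 717 kJ

q = 717 kJ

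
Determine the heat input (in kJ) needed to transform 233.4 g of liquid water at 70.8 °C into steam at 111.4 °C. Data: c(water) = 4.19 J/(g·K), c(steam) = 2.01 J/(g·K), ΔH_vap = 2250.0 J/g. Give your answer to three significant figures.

q1 (heat water 70.8→100.0 °C): 233.4 × 4.19 × 29.2 = 28556 J
q2 (vaporize at 100 °C): 233.4 × 2250.0 = 525150 J
q3 (heat steam 100.0→111.4 °C): 233.4 × 2.01 × 11.4 = 5348 J
Total: 28556 + 525150 + 5348 = 559054 J = 559 kJ

q = 559 kJ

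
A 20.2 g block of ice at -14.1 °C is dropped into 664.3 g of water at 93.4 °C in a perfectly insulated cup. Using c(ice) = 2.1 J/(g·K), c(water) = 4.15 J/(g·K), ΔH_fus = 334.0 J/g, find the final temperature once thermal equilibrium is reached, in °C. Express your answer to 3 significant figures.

T_f = 88.1 °C

Heat to bring ice to 0 °C and melt it: q₁ = 20.2×2.1×14.1 + 20.2×334.0 = 7344.9 J
Heat the water can supply cooling to 0 °C: 664.3×4.15×93.4 = 257489 J > q₁, so all ice melts.
Energy balance: 664.3×4.15×(93.4 − T) = 7344.9 + 20.2×4.15×(T − 0)
2756.845(93.4 − T) = 7344.9 + 83.83 T
257489 − 7344.9 = 2840.675 T
T = 250144.1 / 2840.675 = 88.06 °C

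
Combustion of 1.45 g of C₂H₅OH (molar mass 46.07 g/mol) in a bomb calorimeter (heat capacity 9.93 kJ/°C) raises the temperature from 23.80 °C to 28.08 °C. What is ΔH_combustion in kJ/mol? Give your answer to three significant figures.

ΔT = 28.08 − 23.80 = 4.28 °C
q_cal = C_cal × ΔT = 9.93 × 4.28 = 42.5004 kJ
n = 1.45 / 46.07 = 0.03147 mol
q_rxn = −q_cal = -42.5004 kJ
ΔH = -42.5004 / 0.03147 = -1351 kJ/mol

ΔH = -1350 kJ/mol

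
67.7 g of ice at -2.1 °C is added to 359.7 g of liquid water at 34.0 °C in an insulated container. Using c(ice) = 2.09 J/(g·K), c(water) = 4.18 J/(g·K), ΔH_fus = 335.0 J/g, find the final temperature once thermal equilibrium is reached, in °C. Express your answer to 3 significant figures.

T_f = 15.8 °C

Heat to bring ice to 0 °C and melt it: q₁ = 67.7×2.09×2.1 + 67.7×335.0 = 22977 J
Heat the water can supply cooling to 0 °C: 359.7×4.18×34.0 = 51120.6 J > q₁, so all ice melts.
Energy balance: 359.7×4.18×(34.0 − T) = 22977 + 67.7×4.18×(T − 0)
1503.546(34.0 − T) = 22977 + 282.986 T
51120.6 − 22977 = 1786.532 T
T = 28143.6 / 1786.532 = 15.75 °C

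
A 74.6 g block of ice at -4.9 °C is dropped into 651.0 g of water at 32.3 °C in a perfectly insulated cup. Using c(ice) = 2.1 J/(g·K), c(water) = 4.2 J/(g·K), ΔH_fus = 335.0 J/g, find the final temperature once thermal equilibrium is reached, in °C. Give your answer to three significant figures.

T_f = 20.5 °C

Heat to bring ice to 0 °C and melt it: q₁ = 74.6×2.1×4.9 + 74.6×335.0 = 25759 J
Heat the water can supply cooling to 0 °C: 651.0×4.2×32.3 = 88314.7 J > q₁, so all ice melts.
Energy balance: 651.0×4.2×(32.3 − T) = 25759 + 74.6×4.2×(T − 0)
2734.2(32.3 − T) = 25759 + 313.32 T
88314.7 − 25759 = 3047.52 T
T = 62555.7 / 3047.52 = 20.53 °C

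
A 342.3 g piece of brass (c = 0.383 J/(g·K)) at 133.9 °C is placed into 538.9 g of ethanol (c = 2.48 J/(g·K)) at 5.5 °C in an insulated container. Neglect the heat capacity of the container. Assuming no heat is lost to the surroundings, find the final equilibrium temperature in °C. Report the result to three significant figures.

Heat lost by brass = heat gained by ethanol.
(342.3)(0.383)(133.9 − T) = (538.9)(2.48)(T − 5.5)
131.1009 (133.9 − T) = 1336.472 (T − 5.5)
17554 − 131.1009 T = 1336.472 T − 7350.6
24904.6 = 1467.5729 T
T = 16.97 °C

T_f = 17.0 °C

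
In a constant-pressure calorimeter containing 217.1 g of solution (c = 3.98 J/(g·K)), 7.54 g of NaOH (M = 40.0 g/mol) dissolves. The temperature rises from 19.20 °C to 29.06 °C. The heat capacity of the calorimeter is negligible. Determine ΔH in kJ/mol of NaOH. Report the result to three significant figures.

|ΔT| = |29.06 − 19.20| = 9.86 °C
|q_surr| = (217.1 × 3.98) × 9.86 = 864.058 × 9.86 = 8520 J
n(NaOH) = 7.54 / 40.0 = 0.1885 mol
Temperature rose, so q_rxn = −|q_surr| = -8.520 kJ
ΔH = q_rxn / n = -45.20 kJ/mol

ΔH = -45.2 kJ/mol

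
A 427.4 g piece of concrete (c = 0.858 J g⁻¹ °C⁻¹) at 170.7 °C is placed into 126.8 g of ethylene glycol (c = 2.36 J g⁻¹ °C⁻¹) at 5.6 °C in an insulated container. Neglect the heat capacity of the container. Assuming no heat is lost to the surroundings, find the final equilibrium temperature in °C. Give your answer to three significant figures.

T_f = 96.5 °C

Heat lost by concrete = heat gained by ethylene glycol.
(427.4)(0.858)(170.7 − T) = (126.8)(2.36)(T − 5.6)
366.7092 (170.7 − T) = 299.248 (T − 5.6)
62597 − 366.7092 T = 299.248 T − 1675.8
64272.8 = 665.9572 T
T = 96.51 °C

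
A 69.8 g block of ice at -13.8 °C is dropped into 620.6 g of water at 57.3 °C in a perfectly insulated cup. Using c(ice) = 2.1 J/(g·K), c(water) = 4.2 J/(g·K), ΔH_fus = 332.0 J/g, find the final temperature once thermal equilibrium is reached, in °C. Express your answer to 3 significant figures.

T_f = 42.8 °C

Heat to bring ice to 0 °C and melt it: q₁ = 69.8×2.1×13.8 + 69.8×332.0 = 25196 J
Heat the water can supply cooling to 0 °C: 620.6×4.2×57.3 = 149354 J > q₁, so all ice melts.
Energy balance: 620.6×4.2×(57.3 − T) = 25196 + 69.8×4.2×(T − 0)
2606.52(57.3 − T) = 25196 + 293.16 T
149354 − 25196 = 2899.68 T
T = 124158 / 2899.68 = 42.82 °C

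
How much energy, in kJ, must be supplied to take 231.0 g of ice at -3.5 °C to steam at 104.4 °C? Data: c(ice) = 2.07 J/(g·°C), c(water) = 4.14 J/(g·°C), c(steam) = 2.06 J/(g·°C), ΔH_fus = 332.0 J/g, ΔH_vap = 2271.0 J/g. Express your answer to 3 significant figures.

q = 701 kJ

q1 (heat ice -3.5→0.0 °C): 231.0 × 2.07 × 3.5 = 1674 J
q2 (melt at 0 °C): 231.0 × 332.0 = 76692 J
q3 (heat water 0.0→100.0 °C): 231.0 × 4.14 × 100.0 = 95634 J
q4 (vaporize at 100 °C): 231.0 × 2271.0 = 524601 J
q5 (heat steam 100.0→104.4 °C): 231.0 × 2.06 × 4.4 = 2094 J
Total: 1674 + 76692 + 95634 + 524601 + 2094 = 700695 J = 701 kJ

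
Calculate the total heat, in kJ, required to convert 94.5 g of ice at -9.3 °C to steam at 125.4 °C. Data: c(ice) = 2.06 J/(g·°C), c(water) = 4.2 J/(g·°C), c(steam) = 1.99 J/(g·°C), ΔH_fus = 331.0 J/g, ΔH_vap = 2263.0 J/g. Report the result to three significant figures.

q = 291 kJ

q1 (heat ice -9.3→0.0 °C): 94.5 × 2.06 × 9.3 = 1810 J
q2 (melt at 0 °C): 94.5 × 331.0 = 31280 J
q3 (heat water 0.0→100.0 °C): 94.5 × 4.2 × 100.0 = 39690 J
q4 (vaporize at 100 °C): 94.5 × 2263.0 = 213854 J
q5 (heat steam 100.0→125.4 °C): 94.5 × 1.99 × 25.4 = 4777 J
Total: 1810 + 31280 + 39690 + 213854 + 4777 = 291411 J = 291 kJ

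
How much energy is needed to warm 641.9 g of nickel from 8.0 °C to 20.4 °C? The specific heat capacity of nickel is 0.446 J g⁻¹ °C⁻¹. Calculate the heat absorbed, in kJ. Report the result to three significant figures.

q = m c ΔT = 641.9 × 0.446 × (20.4 − 8.0)
q = 641.9 × 0.446 × 12.4 = 3550 J = 3.55 kJ

q = 3.55 kJ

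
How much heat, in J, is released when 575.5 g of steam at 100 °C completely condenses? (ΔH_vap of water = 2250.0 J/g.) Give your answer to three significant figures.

q = 1290000 J

q = m × ΔH_vap = 575.5 × 2250.0 = 1294900 J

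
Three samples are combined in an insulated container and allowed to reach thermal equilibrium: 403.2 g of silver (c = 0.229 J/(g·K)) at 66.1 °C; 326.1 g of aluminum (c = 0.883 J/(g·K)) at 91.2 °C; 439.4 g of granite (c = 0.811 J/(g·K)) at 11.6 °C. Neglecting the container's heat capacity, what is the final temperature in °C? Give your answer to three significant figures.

Σ mᵢcᵢ(T − Tᵢ) = 0  ⇒  T = Σ mᵢcᵢTᵢ / Σ mᵢcᵢ
Σ mᵢcᵢ = 403.2×0.229 + 326.1×0.883 + 439.4×0.811 = 736.6325
Σ mᵢcᵢTᵢ = 92.3328×66.1 + 287.9463×91.2 + 356.3534×11.6 = 36498
T = 36498 / 736.6325 = 49.547 °C

T_f = 49.5 °C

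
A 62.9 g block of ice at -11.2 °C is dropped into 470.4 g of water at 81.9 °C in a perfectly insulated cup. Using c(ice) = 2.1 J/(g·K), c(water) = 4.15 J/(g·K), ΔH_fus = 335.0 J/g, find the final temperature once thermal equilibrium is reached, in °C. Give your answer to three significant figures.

T_f = 62.1 °C

Heat to bring ice to 0 °C and melt it: q₁ = 62.9×2.1×11.2 + 62.9×335.0 = 22551 J
Heat the water can supply cooling to 0 °C: 470.4×4.15×81.9 = 159882 J > q₁, so all ice melts.
Energy balance: 470.4×4.15×(81.9 − T) = 22551 + 62.9×4.15×(T − 0)
1952.16(81.9 − T) = 22551 + 261.035 T
159882 − 22551 = 2213.195 T
T = 137331 / 2213.195 = 62.05 °C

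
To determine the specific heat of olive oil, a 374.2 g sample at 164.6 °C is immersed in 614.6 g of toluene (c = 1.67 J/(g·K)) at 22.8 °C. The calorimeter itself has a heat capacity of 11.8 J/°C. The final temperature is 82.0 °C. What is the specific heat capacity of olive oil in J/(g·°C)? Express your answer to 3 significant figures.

q_gained = (614.6 × 1.67 + 11.8) × (82.0 − 22.8) = 61460 J
q_lost = 374.2 × c × (164.6 − 82.0) = 30908.92 c
Set equal: c = 61460 / 30908.92 = 1.99 J/(g·°C)

c = 1.99 J/(g·°C)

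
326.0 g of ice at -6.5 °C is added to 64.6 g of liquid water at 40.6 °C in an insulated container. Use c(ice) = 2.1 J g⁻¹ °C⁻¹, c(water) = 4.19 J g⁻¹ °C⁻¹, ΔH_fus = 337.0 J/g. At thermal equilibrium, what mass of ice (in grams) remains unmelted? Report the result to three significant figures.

m_ice remaining = 307 g

Heat to warm all ice to 0 °C: 326.0×2.1×6.5 = 4449.9 J
Heat released by water cooling to 0 °C: 64.6×4.19×40.6 = 10989 J
10989 J < 4449.9 + 326.0×337.0 = 114311.9 J, so not all ice melts; final T = 0 °C.
Heat left for melting: 10989 − 4449.9 = 6539.1 J
Mass melted = 6539.1 / 337.0 = 19.40 g
Ice remaining = 326.0 − 19.40 = 306.60 g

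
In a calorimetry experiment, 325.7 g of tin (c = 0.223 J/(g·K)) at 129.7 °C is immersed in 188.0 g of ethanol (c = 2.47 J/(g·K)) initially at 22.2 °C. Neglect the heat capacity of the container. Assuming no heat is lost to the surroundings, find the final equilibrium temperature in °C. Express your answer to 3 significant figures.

T_f = 36.7 °C

Heat lost by tin = heat gained by ethanol.
(325.7)(0.223)(129.7 − T) = (188.0)(2.47)(T − 22.2)
72.6311 (129.7 − T) = 464.36 (T − 22.2)
9420.3 − 72.6311 T = 464.36 T − 10309
19729.3 = 536.9911 T
T = 36.74 °C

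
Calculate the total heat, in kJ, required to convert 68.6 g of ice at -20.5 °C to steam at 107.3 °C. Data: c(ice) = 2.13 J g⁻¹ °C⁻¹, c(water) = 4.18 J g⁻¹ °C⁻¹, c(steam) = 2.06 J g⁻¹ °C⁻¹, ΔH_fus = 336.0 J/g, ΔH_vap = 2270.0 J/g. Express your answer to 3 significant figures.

q1 (heat ice -20.5→0.0 °C): 68.6 × 2.13 × 20.5 = 2995 J
q2 (melt at 0 °C): 68.6 × 336.0 = 23050 J
q3 (heat water 0.0→100.0 °C): 68.6 × 4.18 × 100.0 = 28675 J
q4 (vaporize at 100 °C): 68.6 × 2270.0 = 155722 J
q5 (heat steam 100.0→107.3 °C): 68.6 × 2.06 × 7.3 = 1032 J
Total: 2995 + 23050 + 28675 + 155722 + 1032 = 211474 J = 211 kJ

q = 211 kJ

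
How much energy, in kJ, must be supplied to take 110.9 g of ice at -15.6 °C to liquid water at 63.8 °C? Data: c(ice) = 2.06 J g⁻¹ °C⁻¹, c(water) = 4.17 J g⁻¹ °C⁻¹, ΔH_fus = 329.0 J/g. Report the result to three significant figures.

q = 69.6 kJ

q1 (heat ice -15.6→0.0 °C): 110.9 × 2.06 × 15.6 = 3564 J
q2 (melt at 0 °C): 110.9 × 329.0 = 36486 J
q3 (heat water 0.0→63.8 °C): 110.9 × 4.17 × 63.8 = 29505 J
Total: 3564 + 36486 + 29505 = 69555 J = 69.6 kJ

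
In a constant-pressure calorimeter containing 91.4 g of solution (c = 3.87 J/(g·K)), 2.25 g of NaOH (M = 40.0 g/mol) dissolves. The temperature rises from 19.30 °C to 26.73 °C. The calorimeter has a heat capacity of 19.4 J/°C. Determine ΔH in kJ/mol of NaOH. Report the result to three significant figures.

|ΔT| = |26.73 − 19.30| = 7.43 °C
|q_surr| = (91.4 × 3.87 + 19.4) × 7.43 = 373.118 × 7.43 = 2772 J
n(NaOH) = 2.25 / 40.0 = 0.05625 mol
Temperature rose, so q_rxn = −|q_surr| = -2.772 kJ
ΔH = q_rxn / n = -49.28 kJ/mol

ΔH = -49.3 kJ/mol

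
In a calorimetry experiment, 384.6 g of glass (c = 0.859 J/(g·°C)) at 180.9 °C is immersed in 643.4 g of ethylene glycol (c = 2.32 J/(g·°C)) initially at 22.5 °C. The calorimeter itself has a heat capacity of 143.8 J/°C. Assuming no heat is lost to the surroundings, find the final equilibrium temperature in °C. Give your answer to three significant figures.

Heat lost by glass = heat gained by ethylene glycol + calorimeter.
(384.6)(0.859)(180.9 − T) = [(643.4)(2.32) + 143.8](T − 22.5)
330.3714 (180.9 − T) = 1636.488 (T − 22.5)
59764 − 330.3714 T = 1636.488 T − 36821
96585 = 1966.8594 T
T = 49.11 °C

T_f = 49.1 °C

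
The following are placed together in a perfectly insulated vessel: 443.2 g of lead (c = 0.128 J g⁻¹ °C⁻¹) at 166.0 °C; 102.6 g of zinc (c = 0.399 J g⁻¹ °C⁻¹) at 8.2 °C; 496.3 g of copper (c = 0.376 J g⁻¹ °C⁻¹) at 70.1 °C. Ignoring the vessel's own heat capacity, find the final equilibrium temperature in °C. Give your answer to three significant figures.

T_f = 80.3 °C

Σ mᵢcᵢ(T − Tᵢ) = 0  ⇒  T = Σ mᵢcᵢTᵢ / Σ mᵢcᵢ
Σ mᵢcᵢ = 443.2×0.128 + 102.6×0.399 + 496.3×0.376 = 284.2758
Σ mᵢcᵢTᵢ = 56.7296×166.0 + 40.9374×8.2 + 186.6088×70.1 = 22834
T = 22834 / 284.2758 = 80.32 °C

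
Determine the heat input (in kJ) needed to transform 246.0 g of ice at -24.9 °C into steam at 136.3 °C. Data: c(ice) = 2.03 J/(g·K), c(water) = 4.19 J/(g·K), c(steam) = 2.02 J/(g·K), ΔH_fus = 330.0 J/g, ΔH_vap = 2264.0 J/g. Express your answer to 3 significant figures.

q1 (heat ice -24.9→0.0 °C): 246.0 × 2.03 × 24.9 = 12435 J
q2 (melt at 0 °C): 246.0 × 330.0 = 81180 J
q3 (heat water 0.0→100.0 °C): 246.0 × 4.19 × 100.0 = 103074 J
q4 (vaporize at 100 °C): 246.0 × 2264.0 = 556944 J
q5 (heat steam 100.0→136.3 °C): 246.0 × 2.02 × 36.3 = 18038 J
Total: 12435 + 81180 + 103074 + 556944 + 18038 = 771671 J = 772 kJ

q = 772 kJ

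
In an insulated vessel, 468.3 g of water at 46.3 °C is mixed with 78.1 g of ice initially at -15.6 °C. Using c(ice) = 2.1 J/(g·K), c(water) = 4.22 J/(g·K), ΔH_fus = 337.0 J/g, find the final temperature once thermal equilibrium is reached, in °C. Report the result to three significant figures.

T_f = 27.2 °C

Heat to bring ice to 0 °C and melt it: q₁ = 78.1×2.1×15.6 + 78.1×337.0 = 28878 J
Heat the water can supply cooling to 0 °C: 468.3×4.22×46.3 = 91499.3 J > q₁, so all ice melts.
Energy balance: 468.3×4.22×(46.3 − T) = 28878 + 78.1×4.22×(T − 0)
1976.226(46.3 − T) = 28878 + 329.582 T
91499.3 − 28878 = 2305.808 T
T = 62621.3 / 2305.808 = 27.16 °C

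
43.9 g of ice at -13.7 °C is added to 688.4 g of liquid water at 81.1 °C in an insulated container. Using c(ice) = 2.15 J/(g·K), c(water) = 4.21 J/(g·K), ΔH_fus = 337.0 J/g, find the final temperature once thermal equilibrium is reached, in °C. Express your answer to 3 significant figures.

T_f = 71.0 °C

Heat to bring ice to 0 °C and melt it: q₁ = 43.9×2.15×13.7 + 43.9×337.0 = 16087 J
Heat the water can supply cooling to 0 °C: 688.4×4.21×81.1 = 235041 J > q₁, so all ice melts.
Energy balance: 688.4×4.21×(81.1 − T) = 16087 + 43.9×4.21×(T − 0)
2898.164(81.1 − T) = 16087 + 184.819 T
235041 − 16087 = 3082.983 T
T = 218954 / 3082.983 = 71.02 °C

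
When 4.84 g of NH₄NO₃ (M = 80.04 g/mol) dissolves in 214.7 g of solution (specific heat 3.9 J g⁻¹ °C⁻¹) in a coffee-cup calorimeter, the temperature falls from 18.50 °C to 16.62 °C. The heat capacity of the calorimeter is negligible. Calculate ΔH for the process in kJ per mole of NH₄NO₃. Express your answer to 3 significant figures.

ΔH = 26.0 kJ/mol

|ΔT| = |16.62 − 18.50| = 1.88 °C
|q_surr| = (214.7 × 3.9) × 1.88 = 837.33 × 1.88 = 1574 J
n(NH₄NO₃) = 4.84 / 80.04 = 0.06047 mol
Temperature fell, so q_rxn = +|q_surr| = 1.574 kJ
ΔH = q_rxn / n = 26.03 kJ/mol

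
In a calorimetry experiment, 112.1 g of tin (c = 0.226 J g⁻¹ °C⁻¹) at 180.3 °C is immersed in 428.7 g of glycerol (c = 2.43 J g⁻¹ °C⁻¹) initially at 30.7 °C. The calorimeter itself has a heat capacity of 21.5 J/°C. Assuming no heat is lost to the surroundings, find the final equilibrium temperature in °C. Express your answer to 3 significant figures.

Heat lost by tin = heat gained by glycerol + calorimeter.
(112.1)(0.226)(180.3 − T) = [(428.7)(2.43) + 21.5](T − 30.7)
25.3346 (180.3 − T) = 1063.241 (T − 30.7)
4567.8 − 25.3346 T = 1063.241 T − 32641
37208.8 = 1088.5756 T
T = 34.18 °C

T_f = 34.2 °C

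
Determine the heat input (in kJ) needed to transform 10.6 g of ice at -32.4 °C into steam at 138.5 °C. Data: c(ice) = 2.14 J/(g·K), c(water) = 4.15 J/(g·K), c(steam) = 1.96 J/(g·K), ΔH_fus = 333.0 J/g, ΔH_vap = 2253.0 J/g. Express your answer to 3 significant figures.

q1 (heat ice -32.4→0.0 °C): 10.6 × 2.14 × 32.4 = 735 J
q2 (melt at 0 °C): 10.6 × 333.0 = 3530 J
q3 (heat water 0.0→100.0 °C): 10.6 × 4.15 × 100.0 = 4399 J
q4 (vaporize at 100 °C): 10.6 × 2253.0 = 23882 J
q5 (heat steam 100.0→138.5 °C): 10.6 × 1.96 × 38.5 = 800 J
Total: 735 + 3530 + 4399 + 23882 + 800 = 33346 J = 33.3 kJ

q = 33.3 kJ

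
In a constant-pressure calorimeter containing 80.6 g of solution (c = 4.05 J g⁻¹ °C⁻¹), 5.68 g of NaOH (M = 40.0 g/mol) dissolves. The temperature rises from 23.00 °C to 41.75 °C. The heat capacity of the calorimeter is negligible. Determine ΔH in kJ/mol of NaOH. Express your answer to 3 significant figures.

|ΔT| = |41.75 − 23.00| = 18.75 °C
|q_surr| = (80.6 × 4.05) × 18.75 = 326.43 × 18.75 = 6121 J
n(NaOH) = 5.68 / 40.0 = 0.1420 mol
Temperature rose, so q_rxn = −|q_surr| = -6.121 kJ
ΔH = q_rxn / n = -43.11 kJ/mol

ΔH = -43.1 kJ/mol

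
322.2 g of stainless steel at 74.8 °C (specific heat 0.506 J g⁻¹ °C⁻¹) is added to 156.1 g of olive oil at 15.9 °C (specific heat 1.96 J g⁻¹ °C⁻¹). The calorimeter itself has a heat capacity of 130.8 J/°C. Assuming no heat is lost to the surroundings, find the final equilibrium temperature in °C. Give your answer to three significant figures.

Heat lost by stainless steel = heat gained by olive oil + calorimeter.
(322.2)(0.506)(74.8 − T) = [(156.1)(1.96) + 130.8](T − 15.9)
163.0332 (74.8 − T) = 436.756 (T − 15.9)
12195 − 163.0332 T = 436.756 T − 6944.4
19139.4 = 599.7892 T
T = 31.91 °C

T_f = 31.9 °C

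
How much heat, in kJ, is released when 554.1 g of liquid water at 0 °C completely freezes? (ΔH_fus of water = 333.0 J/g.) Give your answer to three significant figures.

q = m × ΔH_fus = 554.1 × 333.0 = 184500 J = 185 kJ

q = 185 kJ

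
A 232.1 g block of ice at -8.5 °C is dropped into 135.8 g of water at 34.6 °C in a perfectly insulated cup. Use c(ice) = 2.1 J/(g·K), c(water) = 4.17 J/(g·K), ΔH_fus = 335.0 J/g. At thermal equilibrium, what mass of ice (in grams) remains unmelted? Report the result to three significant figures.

m_ice remaining = 186 g

Heat to warm all ice to 0 °C: 232.1×2.1×8.5 = 4143.0 J
Heat released by water cooling to 0 °C: 135.8×4.17×34.6 = 19593 J
19593 J < 4143.0 + 232.1×335.0 = 81896.5 J, so not all ice melts; final T = 0 °C.
Heat left for melting: 19593 − 4143.0 = 15450.0 J
Mass melted = 15450.0 / 335.0 = 46.12 g
Ice remaining = 232.1 − 46.12 = 185.98 g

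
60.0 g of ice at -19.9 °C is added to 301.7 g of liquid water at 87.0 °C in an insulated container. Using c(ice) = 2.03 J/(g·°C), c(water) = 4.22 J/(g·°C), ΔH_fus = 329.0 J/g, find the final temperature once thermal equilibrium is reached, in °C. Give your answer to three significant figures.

T_f = 58.0 °C

Heat to bring ice to 0 °C and melt it: q₁ = 60.0×2.03×19.9 + 60.0×329.0 = 22164 J
Heat the water can supply cooling to 0 °C: 301.7×4.22×87.0 = 110766 J > q₁, so all ice melts.
Energy balance: 301.7×4.22×(87.0 − T) = 22164 + 60.0×4.22×(T − 0)
1273.174(87.0 − T) = 22164 + 253.2 T
110766 − 22164 = 1526.374 T
T = 88602 / 1526.374 = 58.047 °C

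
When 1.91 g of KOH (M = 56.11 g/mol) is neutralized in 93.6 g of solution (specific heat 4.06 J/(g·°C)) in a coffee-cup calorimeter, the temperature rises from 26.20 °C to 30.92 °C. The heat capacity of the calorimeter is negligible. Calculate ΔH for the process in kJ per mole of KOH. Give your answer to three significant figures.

|ΔT| = |30.92 − 26.20| = 4.72 °C
|q_surr| = (93.6 × 4.06) × 4.72 = 380.016 × 4.72 = 1794 J
n(KOH) = 1.91 / 56.11 = 0.03404 mol
Temperature rose, so q_rxn = −|q_surr| = -1.794 kJ
ΔH = q_rxn / n = -52.70 kJ/mol

ΔH = -52.7 kJ/mol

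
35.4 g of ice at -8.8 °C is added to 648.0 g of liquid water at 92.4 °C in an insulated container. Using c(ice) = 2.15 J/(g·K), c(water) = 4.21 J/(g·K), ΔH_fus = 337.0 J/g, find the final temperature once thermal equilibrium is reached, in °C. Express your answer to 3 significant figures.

T_f = 83.2 °C

Heat to bring ice to 0 °C and melt it: q₁ = 35.4×2.15×8.8 + 35.4×337.0 = 12600 J
Heat the water can supply cooling to 0 °C: 648.0×4.21×92.4 = 252075 J > q₁, so all ice melts.
Energy balance: 648.0×4.21×(92.4 − T) = 12600 + 35.4×4.21×(T − 0)
2728.08(92.4 − T) = 12600 + 149.034 T
252075 − 12600 = 2877.114 T
T = 239475 / 2877.114 = 83.23 °C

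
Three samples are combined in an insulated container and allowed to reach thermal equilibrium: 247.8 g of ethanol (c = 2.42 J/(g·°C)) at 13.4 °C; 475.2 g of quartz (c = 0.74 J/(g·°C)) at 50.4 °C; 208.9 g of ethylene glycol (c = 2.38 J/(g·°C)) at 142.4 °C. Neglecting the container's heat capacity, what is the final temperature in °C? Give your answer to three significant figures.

T_f = 66.7 °C

Σ mᵢcᵢ(T − Tᵢ) = 0  ⇒  T = Σ mᵢcᵢTᵢ / Σ mᵢcᵢ
Σ mᵢcᵢ = 247.8×2.42 + 475.2×0.74 + 208.9×2.38 = 1448.506
Σ mᵢcᵢTᵢ = 599.676×13.4 + 351.648×50.4 + 497.182×142.4 = 96557
T = 96557 / 1448.506 = 66.66 °C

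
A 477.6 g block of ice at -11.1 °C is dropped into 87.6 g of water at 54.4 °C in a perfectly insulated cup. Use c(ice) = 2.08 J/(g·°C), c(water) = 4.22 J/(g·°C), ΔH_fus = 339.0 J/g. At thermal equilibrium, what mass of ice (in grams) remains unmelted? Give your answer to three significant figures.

m_ice remaining = 451 g

Heat to warm all ice to 0 °C: 477.6×2.08×11.1 = 11027 J
Heat released by water cooling to 0 °C: 87.6×4.22×54.4 = 20110 J
20110 J < 11027 + 477.6×339.0 = 172933.4 J, so not all ice melts; final T = 0 °C.
Heat left for melting: 20110 − 11027 = 9083 J
Mass melted = 9083 / 339.0 = 26.79 g
Ice remaining = 477.6 − 26.79 = 450.81 g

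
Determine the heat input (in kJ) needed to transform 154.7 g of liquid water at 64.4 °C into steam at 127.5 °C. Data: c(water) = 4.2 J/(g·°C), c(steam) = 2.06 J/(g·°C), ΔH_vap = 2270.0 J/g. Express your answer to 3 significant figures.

q1 (heat water 64.4→100.0 °C): 154.7 × 4.2 × 35.6 = 23131 J
q2 (vaporize at 100 °C): 154.7 × 2270.0 = 351169 J
q3 (heat steam 100.0→127.5 °C): 154.7 × 2.06 × 27.5 = 8764 J
Total: 23131 + 351169 + 8764 = 383064 J = 383 kJ

q = 383 kJ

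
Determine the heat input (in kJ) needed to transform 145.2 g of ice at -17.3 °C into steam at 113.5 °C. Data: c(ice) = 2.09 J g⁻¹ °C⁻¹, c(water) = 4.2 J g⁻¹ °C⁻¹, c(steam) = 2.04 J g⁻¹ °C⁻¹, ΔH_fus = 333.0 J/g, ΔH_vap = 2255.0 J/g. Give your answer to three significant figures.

q1 (heat ice -17.3→0.0 °C): 145.2 × 2.09 × 17.3 = 5250 J
q2 (melt at 0 °C): 145.2 × 333.0 = 48352 J
q3 (heat water 0.0→100.0 °C): 145.2 × 4.2 × 100.0 = 60984 J
q4 (vaporize at 100 °C): 145.2 × 2255.0 = 327426 J
q5 (heat steam 100.0→113.5 °C): 145.2 × 2.04 × 13.5 = 3999 J
Total: 5250 + 48352 + 60984 + 327426 + 3999 = 446011 J = 446 kJ

q = 446 kJ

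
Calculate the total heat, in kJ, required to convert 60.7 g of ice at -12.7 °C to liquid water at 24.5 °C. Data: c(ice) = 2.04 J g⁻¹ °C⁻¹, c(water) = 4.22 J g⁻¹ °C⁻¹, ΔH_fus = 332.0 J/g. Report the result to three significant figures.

q = 28.0 kJ

q1 (heat ice -12.7→0.0 °C): 60.7 × 2.04 × 12.7 = 1573 J
q2 (melt at 0 °C): 60.7 × 332.0 = 20152 J
q3 (heat water 0.0→24.5 °C): 60.7 × 4.22 × 24.5 = 6276 J
Total: 1573 + 20152 + 6276 = 28001 J = 28.0 kJ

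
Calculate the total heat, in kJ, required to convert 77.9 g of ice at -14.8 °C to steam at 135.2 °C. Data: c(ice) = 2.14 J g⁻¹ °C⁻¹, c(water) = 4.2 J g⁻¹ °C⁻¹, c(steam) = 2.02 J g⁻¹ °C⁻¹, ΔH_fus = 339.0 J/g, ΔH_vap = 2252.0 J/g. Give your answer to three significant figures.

q1 (heat ice -14.8→0.0 °C): 77.9 × 2.14 × 14.8 = 2467 J
q2 (melt at 0 °C): 77.9 × 339.0 = 26408 J
q3 (heat water 0.0→100.0 °C): 77.9 × 4.2 × 100.0 = 32718 J
q4 (vaporize at 100 °C): 77.9 × 2252.0 = 175431 J
q5 (heat steam 100.0→135.2 °C): 77.9 × 2.02 × 35.2 = 5539 J
Total: 2467 + 26408 + 32718 + 175431 + 5539 = 242563 J = 243 kJ

q = 243 kJ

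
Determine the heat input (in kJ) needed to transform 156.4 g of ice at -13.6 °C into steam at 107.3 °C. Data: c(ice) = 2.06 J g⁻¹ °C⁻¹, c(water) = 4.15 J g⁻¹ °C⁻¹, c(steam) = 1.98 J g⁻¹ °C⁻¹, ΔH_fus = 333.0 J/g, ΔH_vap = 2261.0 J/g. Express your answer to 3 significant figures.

q1 (heat ice -13.6→0.0 °C): 156.4 × 2.06 × 13.6 = 4382 J
q2 (melt at 0 °C): 156.4 × 333.0 = 52081 J
q3 (heat water 0.0→100.0 °C): 156.4 × 4.15 × 100.0 = 64906 J
q4 (vaporize at 100 °C): 156.4 × 2261.0 = 353620 J
q5 (heat steam 100.0→107.3 °C): 156.4 × 1.98 × 7.3 = 2261 J
Total: 4382 + 52081 + 64906 + 353620 + 2261 = 477250 J = 477 kJ

q = 477 kJ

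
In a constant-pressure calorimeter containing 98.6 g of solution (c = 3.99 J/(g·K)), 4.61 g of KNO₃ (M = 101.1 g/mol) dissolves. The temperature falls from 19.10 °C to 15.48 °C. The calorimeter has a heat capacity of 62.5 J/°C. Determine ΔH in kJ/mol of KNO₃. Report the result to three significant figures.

|ΔT| = |15.48 − 19.10| = 3.62 °C
|q_surr| = (98.6 × 3.99 + 62.5) × 3.62 = 455.914 × 3.62 = 1650 J
n(KNO₃) = 4.61 / 101.1 = 0.04560 mol
Temperature fell, so q_rxn = +|q_surr| = 1.650 kJ
ΔH = q_rxn / n = 36.18 kJ/mol

ΔH = 36.2 kJ/mol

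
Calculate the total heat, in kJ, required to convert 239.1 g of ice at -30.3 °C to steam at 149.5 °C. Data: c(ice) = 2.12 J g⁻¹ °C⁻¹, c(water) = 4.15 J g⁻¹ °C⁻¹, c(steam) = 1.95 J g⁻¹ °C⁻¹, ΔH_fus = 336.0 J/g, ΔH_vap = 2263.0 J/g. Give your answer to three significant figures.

q = 759 kJ

q1 (heat ice -30.3→0.0 °C): 239.1 × 2.12 × 30.3 = 15359 J
q2 (melt at 0 °C): 239.1 × 336.0 = 80338 J
q3 (heat water 0.0→100.0 °C): 239.1 × 4.15 × 100.0 = 99227 J
q4 (vaporize at 100 °C): 239.1 × 2263.0 = 541083 J
q5 (heat steam 100.0→149.5 °C): 239.1 × 1.95 × 49.5 = 23079 J
Total: 15359 + 80338 + 99227 + 541083 + 23079 = 759086 J = 759 kJ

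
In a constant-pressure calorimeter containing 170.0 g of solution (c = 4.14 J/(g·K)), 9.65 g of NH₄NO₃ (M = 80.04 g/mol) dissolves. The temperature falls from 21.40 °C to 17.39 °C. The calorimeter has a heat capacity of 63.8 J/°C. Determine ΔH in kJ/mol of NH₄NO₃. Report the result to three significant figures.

|ΔT| = |17.39 − 21.40| = 4.01 °C
|q_surr| = (170.0 × 4.14 + 63.8) × 4.01 = 767.6 × 4.01 = 3078 J
n(NH₄NO₃) = 9.65 / 80.04 = 0.1206 mol
Temperature fell, so q_rxn = +|q_surr| = 3.078 kJ
ΔH = q_rxn / n = 25.52 kJ/mol

ΔH = 25.5 kJ/mol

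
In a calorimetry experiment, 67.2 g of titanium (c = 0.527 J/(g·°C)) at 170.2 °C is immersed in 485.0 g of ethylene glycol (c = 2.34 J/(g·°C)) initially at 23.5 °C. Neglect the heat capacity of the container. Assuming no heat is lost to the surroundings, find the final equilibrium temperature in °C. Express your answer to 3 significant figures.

T_f = 27.9 °C

Heat lost by titanium = heat gained by ethylene glycol.
(67.2)(0.527)(170.2 − T) = (485.0)(2.34)(T − 23.5)
35.4144 (170.2 − T) = 1134.9 (T − 23.5)
6027.5 − 35.4144 T = 1134.9 T − 26670
32697.5 = 1170.3144 T
T = 27.94 °C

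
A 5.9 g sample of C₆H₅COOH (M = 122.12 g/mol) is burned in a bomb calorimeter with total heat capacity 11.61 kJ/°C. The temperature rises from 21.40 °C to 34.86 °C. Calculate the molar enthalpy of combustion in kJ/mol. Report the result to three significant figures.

ΔH = -3230 kJ/mol

ΔT = 34.86 − 21.40 = 13.46 °C
q_cal = C_cal × ΔT = 11.61 × 13.46 = 156.2706 kJ
n = 5.9 / 122.12 = 0.04831 mol
q_rxn = −q_cal = -156.2706 kJ
ΔH = -156.2706 / 0.04831 = -3234.7 kJ/mol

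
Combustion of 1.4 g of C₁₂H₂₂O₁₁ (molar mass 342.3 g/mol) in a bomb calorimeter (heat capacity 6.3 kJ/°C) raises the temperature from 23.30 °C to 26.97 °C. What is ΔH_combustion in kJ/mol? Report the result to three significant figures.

ΔT = 26.97 − 23.30 = 3.67 °C
q_cal = C_cal × ΔT = 6.3 × 3.67 = 23.121 kJ
n = 1.4 / 342.3 = 0.004090 mol
q_rxn = −q_cal = -23.121 kJ
ΔH = -23.121 / 0.004090 = -5653 kJ/mol

ΔH = -5650 kJ/mol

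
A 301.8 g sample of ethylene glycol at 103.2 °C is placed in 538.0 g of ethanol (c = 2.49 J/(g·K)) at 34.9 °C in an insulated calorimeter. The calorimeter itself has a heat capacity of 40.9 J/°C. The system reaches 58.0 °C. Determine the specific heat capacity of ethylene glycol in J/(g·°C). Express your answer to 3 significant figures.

q_gained = (538.0 × 2.49 + 40.9) × (58.0 − 34.9) = 31890 J
q_lost = 301.8 × c × (103.2 − 58.0) = 13641.36 c
Set equal: c = 31890 / 13641.36 = 2.34 J/(g·°C)

c = 2.34 J/(g·°C)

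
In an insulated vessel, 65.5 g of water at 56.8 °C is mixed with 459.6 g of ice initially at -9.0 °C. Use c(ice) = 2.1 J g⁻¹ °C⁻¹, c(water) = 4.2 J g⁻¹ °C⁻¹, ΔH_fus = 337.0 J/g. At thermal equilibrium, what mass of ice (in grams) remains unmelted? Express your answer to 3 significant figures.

m_ice remaining = 439 g

Heat to warm all ice to 0 °C: 459.6×2.1×9.0 = 8686.4 J
Heat released by water cooling to 0 °C: 65.5×4.2×56.8 = 15626 J
15626 J < 8686.4 + 459.6×337.0 = 163571.6 J, so not all ice melts; final T = 0 °C.
Heat left for melting: 15626 − 8686.4 = 6939.6 J
Mass melted = 6939.6 / 337.0 = 20.59 g
Ice remaining = 459.6 − 20.59 = 439.01 g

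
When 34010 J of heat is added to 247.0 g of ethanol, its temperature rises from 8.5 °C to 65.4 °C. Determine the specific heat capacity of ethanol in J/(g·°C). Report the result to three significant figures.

c = 2.42 J/(g·°C)

c = q / (m ΔT) = 34010 / (247.0 × 56.9)
c = 34010 / 14054.3 = 2.42 J/(g·°C)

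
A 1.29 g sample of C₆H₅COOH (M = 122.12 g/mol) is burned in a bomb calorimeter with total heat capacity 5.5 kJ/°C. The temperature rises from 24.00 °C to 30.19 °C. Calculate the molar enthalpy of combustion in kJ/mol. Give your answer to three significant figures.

ΔT = 30.19 − 24.00 = 6.19 °C
q_cal = C_cal × ΔT = 5.5 × 6.19 = 34.045 kJ
n = 1.29 / 122.12 = 0.01056 mol
q_rxn = −q_cal = -34.045 kJ
ΔH = -34.045 / 0.01056 = -3224 kJ/mol

ΔH = -3220 kJ/mol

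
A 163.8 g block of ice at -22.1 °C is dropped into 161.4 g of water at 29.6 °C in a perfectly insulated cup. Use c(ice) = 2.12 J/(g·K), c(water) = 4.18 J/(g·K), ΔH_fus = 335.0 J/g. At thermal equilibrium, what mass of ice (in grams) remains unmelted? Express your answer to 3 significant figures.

m_ice remaining = 127 g

Heat to warm all ice to 0 °C: 163.8×2.12×22.1 = 7674.4 J
Heat released by water cooling to 0 °C: 161.4×4.18×29.6 = 19970 J
19970 J < 7674.4 + 163.8×335.0 = 62547.4 J, so not all ice melts; final T = 0 °C.
Heat left for melting: 19970 − 7674.4 = 12295.6 J
Mass melted = 12295.6 / 335.0 = 36.70 g
Ice remaining = 163.8 − 36.70 = 127.10 g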